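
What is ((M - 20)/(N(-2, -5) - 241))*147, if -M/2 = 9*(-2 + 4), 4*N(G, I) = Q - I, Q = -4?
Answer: 10976/321 ≈ 34.193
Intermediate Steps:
N(G, I) = -1 - I/4 (N(G, I) = (-4 - I)/4 = -1 - I/4)
M = -36 (M = -18*(-2 + 4) = -18*2 = -2*18 = -36)
((M - 20)/(N(-2, -5) - 241))*147 = ((-36 - 20)/((-1 - ¼*(-5)) - 241))*147 = -56/((-1 + 5/4) - 241)*147 = -56/(¼ - 241)*147 = -56/(-963/4)*147 = -56*(-4/963)*147 = (224/963)*147 = 10976/321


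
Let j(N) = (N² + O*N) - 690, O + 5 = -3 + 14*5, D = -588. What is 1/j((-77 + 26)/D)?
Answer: -38416/26300167 ≈ -0.0014607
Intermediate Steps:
O = 62 (O = -5 + (-3 + 14*5) = -5 + (-3 + 70) = -5 + 67 = 62)
j(N) = -690 + N² + 62*N (j(N) = (N² + 62*N) - 690 = -690 + N² + 62*N)
1/j((-77 + 26)/D) = 1/(-690 + ((-77 + 26)/(-588))² + 62*((-77 + 26)/(-588))) = 1/(-690 + (-51*(-1/588))² + 62*(-51*(-1/588))) = 1/(-690 + (17/196)² + 62*(17/196)) = 1/(-690 + 289/38416 + 527/98) = 1/(-26300167/38416) = -38416/26300167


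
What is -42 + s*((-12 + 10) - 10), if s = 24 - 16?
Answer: -138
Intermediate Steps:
s = 8
-42 + s*((-12 + 10) - 10) = -42 + 8*((-12 + 10) - 10) = -42 + 8*(-2 - 10) = -42 + 8*(-12) = -42 - 96 = -138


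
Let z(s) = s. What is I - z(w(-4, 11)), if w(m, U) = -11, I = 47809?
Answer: 47820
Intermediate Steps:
I - z(w(-4, 11)) = 47809 - 1*(-11) = 47809 + 11 = 47820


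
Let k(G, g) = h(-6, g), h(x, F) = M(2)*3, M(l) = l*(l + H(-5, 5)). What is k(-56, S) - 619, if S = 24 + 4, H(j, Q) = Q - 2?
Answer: -589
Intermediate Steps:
H(j, Q) = -2 + Q
S = 28
M(l) = l*(3 + l) (M(l) = l*(l + (-2 + 5)) = l*(l + 3) = l*(3 + l))
h(x, F) = 30 (h(x, F) = (2*(3 + 2))*3 = (2*5)*3 = 10*3 = 30)
k(G, g) = 30
k(-56, S) - 619 = 30 - 619 = -589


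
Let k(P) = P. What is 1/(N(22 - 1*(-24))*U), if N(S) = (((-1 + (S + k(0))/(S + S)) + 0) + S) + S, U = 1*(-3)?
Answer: -2/549 ≈ -0.0036430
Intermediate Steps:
U = -3
N(S) = -1/2 + 2*S (N(S) = (((-1 + (S + 0)/(S + S)) + 0) + S) + S = (((-1 + S/((2*S))) + 0) + S) + S = (((-1 + S*(1/(2*S))) + 0) + S) + S = (((-1 + 1/2) + 0) + S) + S = ((-1/2 + 0) + S) + S = (-1/2 + S) + S = -1/2 + 2*S)
1/(N(22 - 1*(-24))*U) = 1/((-1/2 + 2*(22 - 1*(-24)))*(-3)) = 1/((-1/2 + 2*(22 + 24))*(-3)) = 1/((-1/2 + 2*46)*(-3)) = 1/((-1/2 + 92)*(-3)) = 1/((183/2)*(-3)) = 1/(-549/2) = -2/549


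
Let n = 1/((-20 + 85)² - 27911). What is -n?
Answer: 1/23686 ≈ 4.2219e-5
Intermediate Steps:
n = -1/23686 (n = 1/(65² - 27911) = 1/(4225 - 27911) = 1/(-23686) = -1/23686 ≈ -4.2219e-5)
-n = -1*(-1/23686) = 1/23686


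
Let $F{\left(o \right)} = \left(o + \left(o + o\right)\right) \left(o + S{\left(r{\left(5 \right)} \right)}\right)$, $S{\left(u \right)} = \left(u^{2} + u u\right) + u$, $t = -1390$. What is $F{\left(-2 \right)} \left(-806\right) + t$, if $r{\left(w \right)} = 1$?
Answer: $3446$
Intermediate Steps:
$S{\left(u \right)} = u + 2 u^{2}$ ($S{\left(u \right)} = \left(u^{2} + u^{2}\right) + u = 2 u^{2} + u = u + 2 u^{2}$)
$F{\left(o \right)} = 3 o \left(3 + o\right)$ ($F{\left(o \right)} = \left(o + \left(o + o\right)\right) \left(o + 1 \left(1 + 2 \cdot 1\right)\right) = \left(o + 2 o\right) \left(o + 1 \left(1 + 2\right)\right) = 3 o \left(o + 1 \cdot 3\right) = 3 o \left(o + 3\right) = 3 o \left(3 + o\right)$)
$F{\left(-2 \right)} \left(-806\right) + t = 3 \left(-2\right) \left(3 - 2\right) \left(-806\right) - 1390 = 3 \left(-2\right) 1 \left(-806\right) - 1390 = \left(-6\right) \left(-806\right) - 1390 = 4836 - 1390 = 3446$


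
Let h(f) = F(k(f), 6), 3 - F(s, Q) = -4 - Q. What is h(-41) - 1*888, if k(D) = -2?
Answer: -875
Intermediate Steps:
F(s, Q) = 7 + Q (F(s, Q) = 3 - (-4 - Q) = 3 + (4 + Q) = 7 + Q)
h(f) = 13 (h(f) = 7 + 6 = 13)
h(-41) - 1*888 = 13 - 1*888 = 13 - 888 = -875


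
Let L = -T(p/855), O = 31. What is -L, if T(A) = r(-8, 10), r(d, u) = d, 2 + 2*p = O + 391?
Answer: -8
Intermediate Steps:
p = 210 (p = -1 + (31 + 391)/2 = -1 + (½)*422 = -1 + 211 = 210)
T(A) = -8
L = 8 (L = -1*(-8) = 8)
-L = -1*8 = -8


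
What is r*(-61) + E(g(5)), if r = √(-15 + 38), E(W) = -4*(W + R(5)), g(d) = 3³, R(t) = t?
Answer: -128 - 61*√23 ≈ -420.55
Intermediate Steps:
g(d) = 27
E(W) = -20 - 4*W (E(W) = -4*(W + 5) = -4*(5 + W) = -20 - 4*W)
r = √23 ≈ 4.7958
r*(-61) + E(g(5)) = √23*(-61) + (-20 - 4*27) = -61*√23 + (-20 - 108) = -61*√23 - 128 = -128 - 61*√23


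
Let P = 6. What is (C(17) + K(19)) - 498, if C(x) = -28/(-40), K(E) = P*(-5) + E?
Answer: -5083/10 ≈ -508.30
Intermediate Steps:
K(E) = -30 + E (K(E) = 6*(-5) + E = -30 + E)
C(x) = 7/10 (C(x) = -28*(-1/40) = 7/10)
(C(17) + K(19)) - 498 = (7/10 + (-30 + 19)) - 498 = (7/10 - 11) - 498 = -103/10 - 498 = -5083/10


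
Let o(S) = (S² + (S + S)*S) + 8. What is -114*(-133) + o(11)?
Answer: 15533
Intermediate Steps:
o(S) = 8 + 3*S² (o(S) = (S² + (2*S)*S) + 8 = (S² + 2*S²) + 8 = 3*S² + 8 = 8 + 3*S²)
-114*(-133) + o(11) = -114*(-133) + (8 + 3*11²) = 15162 + (8 + 3*121) = 15162 + (8 + 363) = 15162 + 371 = 15533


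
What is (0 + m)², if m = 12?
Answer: 144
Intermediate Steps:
(0 + m)² = (0 + 12)² = 12² = 144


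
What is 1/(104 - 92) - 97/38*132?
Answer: -76805/228 ≈ -336.86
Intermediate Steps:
1/(104 - 92) - 97/38*132 = 1/12 - 97*1/38*132 = 1/12 - 97/38*132 = 1/12 - 6402/19 = -76805/228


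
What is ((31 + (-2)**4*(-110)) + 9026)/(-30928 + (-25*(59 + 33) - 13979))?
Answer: -7297/47207 ≈ -0.15457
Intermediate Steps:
((31 + (-2)**4*(-110)) + 9026)/(-30928 + (-25*(59 + 33) - 13979)) = ((31 + 16*(-110)) + 9026)/(-30928 + (-25*92 - 13979)) = ((31 - 1760) + 9026)/(-30928 + (-2300 - 13979)) = (-1729 + 9026)/(-30928 - 16279) = 7297/(-47207) = 7297*(-1/47207) = -7297/47207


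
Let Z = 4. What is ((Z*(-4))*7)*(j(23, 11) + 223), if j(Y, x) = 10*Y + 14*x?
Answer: -67984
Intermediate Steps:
((Z*(-4))*7)*(j(23, 11) + 223) = ((4*(-4))*7)*((10*23 + 14*11) + 223) = (-16*7)*((230 + 154) + 223) = -112*(384 + 223) = -112*607 = -67984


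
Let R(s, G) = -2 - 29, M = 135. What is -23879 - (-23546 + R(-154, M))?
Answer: -302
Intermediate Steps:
R(s, G) = -31
-23879 - (-23546 + R(-154, M)) = -23879 - (-23546 - 31) = -23879 - 1*(-23577) = -23879 + 23577 = -302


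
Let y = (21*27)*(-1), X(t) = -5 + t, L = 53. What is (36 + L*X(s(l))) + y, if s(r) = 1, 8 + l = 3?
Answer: -743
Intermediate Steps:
l = -5 (l = -8 + 3 = -5)
y = -567 (y = 567*(-1) = -567)
(36 + L*X(s(l))) + y = (36 + 53*(-5 + 1)) - 567 = (36 + 53*(-4)) - 567 = (36 - 212) - 567 = -176 - 567 = -743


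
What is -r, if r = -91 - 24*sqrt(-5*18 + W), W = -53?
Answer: 91 + 24*I*sqrt(143) ≈ 91.0 + 287.0*I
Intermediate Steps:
r = -91 - 24*I*sqrt(143) (r = -91 - 24*sqrt(-5*18 - 53) = -91 - 24*sqrt(-90 - 53) = -91 - 24*I*sqrt(143) ≈ -91.0 - 287.0*I)
-r = -(-91 - 24*I*sqrt(143)) = 91 + 24*I*sqrt(143)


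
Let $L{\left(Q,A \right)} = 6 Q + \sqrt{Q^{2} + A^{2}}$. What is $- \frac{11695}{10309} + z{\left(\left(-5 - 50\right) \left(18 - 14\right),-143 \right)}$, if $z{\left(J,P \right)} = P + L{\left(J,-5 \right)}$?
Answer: $- \frac{15093762}{10309} + 5 \sqrt{1937} \approx -1244.1$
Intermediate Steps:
$L{\left(Q,A \right)} = \sqrt{A^{2} + Q^{2}} + 6 Q$ ($L{\left(Q,A \right)} = 6 Q + \sqrt{A^{2} + Q^{2}} = \sqrt{A^{2} + Q^{2}} + 6 Q$)
$z{\left(J,P \right)} = P + \sqrt{25 + J^{2}} + 6 J$ ($z{\left(J,P \right)} = P + \left(\sqrt{\left(-5\right)^{2} + J^{2}} + 6 J\right) = P + \left(\sqrt{25 + J^{2}} + 6 J\right) = P + \sqrt{25 + J^{2}} + 6 J$)
$- \frac{11695}{10309} + z{\left(\left(-5 - 50\right) \left(18 - 14\right),-143 \right)} = - \frac{11695}{10309} + \left(-143 + \sqrt{25 + \left(\left(-5 - 50\right) \left(18 - 14\right)\right)^{2}} + 6 \left(-5 - 50\right) \left(18 - 14\right)\right) = \left(-11695\right) \frac{1}{10309} + \left(-143 + \sqrt{25 + \left(\left(-55\right) 4\right)^{2}} + 6 \left(\left(-55\right) 4\right)\right) = - \frac{11695}{10309} + \left(-143 + \sqrt{25 + \left(-220\right)^{2}} + 6 \left(-220\right)\right) = - \frac{11695}{10309} - \left(1463 - \sqrt{25 + 48400}\right) = - \frac{11695}{10309} - \left(1463 - 5 \sqrt{1937}\right) = - \frac{15093762}{10309} + 5 \sqrt{1937}$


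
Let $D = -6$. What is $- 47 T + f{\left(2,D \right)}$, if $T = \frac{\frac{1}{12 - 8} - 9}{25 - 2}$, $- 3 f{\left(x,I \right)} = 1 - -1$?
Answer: $\frac{4751}{276} \approx 17.214$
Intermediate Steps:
$f{\left(x,I \right)} = - \frac{2}{3}$ ($f{\left(x,I \right)} = - \frac{1 - -1}{3} = - \frac{1 + 1}{3} = \left(- \frac{1}{3}\right) 2 = - \frac{2}{3}$)
$T = - \frac{35}{92}$ ($T = \frac{\frac{1}{4} - 9}{25 + \left(-4 + 2\right)} = \frac{\frac{1}{4} - 9}{25 - 2} = - \frac{35}{4 \cdot 23} = \left(- \frac{35}{4}\right) \frac{1}{23} = - \frac{35}{92} \approx -0.38043$)
$- 47 T + f{\left(2,D \right)} = \left(-47\right) \left(- \frac{35}{92}\right) - \frac{2}{3} = \frac{1645}{92} - \frac{2}{3} = \frac{4751}{276}$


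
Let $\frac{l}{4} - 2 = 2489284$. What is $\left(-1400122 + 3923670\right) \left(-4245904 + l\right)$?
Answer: $14412588279520$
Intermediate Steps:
$l = 9957144$ ($l = 8 + 4 \cdot 2489284 = 8 + 9957136 = 9957144$)
$\left(-1400122 + 3923670\right) \left(-4245904 + l\right) = \left(-1400122 + 3923670\right) \left(-4245904 + 9957144\right) = 2523548 \cdot 5711240 = 14412588279520$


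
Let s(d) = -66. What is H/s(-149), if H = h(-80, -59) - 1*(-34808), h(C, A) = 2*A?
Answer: -17345/33 ≈ -525.61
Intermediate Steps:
H = 34690 (H = 2*(-59) - 1*(-34808) = -118 + 34808 = 34690)
H/s(-149) = 34690/(-66) = 34690*(-1/66) = -17345/33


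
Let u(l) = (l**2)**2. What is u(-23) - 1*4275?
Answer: 275566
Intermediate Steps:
u(l) = l**4
u(-23) - 1*4275 = (-23)**4 - 1*4275 = 279841 - 4275 = 275566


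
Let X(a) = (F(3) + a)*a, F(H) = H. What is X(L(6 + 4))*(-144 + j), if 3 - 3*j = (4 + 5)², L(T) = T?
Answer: -22100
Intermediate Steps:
j = -26 (j = 1 - (4 + 5)²/3 = 1 - ⅓*9² = 1 - ⅓*81 = 1 - 27 = -26)
X(a) = a*(3 + a) (X(a) = (3 + a)*a = a*(3 + a))
X(L(6 + 4))*(-144 + j) = ((6 + 4)*(3 + (6 + 4)))*(-144 - 26) = (10*(3 + 10))*(-170) = (10*13)*(-170) = 130*(-170) = -22100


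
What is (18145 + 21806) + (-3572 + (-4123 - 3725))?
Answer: 28531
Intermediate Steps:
(18145 + 21806) + (-3572 + (-4123 - 3725)) = 39951 + (-3572 - 7848) = 39951 - 11420 = 28531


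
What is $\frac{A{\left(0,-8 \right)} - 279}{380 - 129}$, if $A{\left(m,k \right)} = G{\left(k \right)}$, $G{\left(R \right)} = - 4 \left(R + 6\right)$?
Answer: $- \frac{271}{251} \approx -1.0797$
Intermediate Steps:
$G{\left(R \right)} = -24 - 4 R$ ($G{\left(R \right)} = - 4 \left(6 + R\right) = -24 - 4 R$)
$A{\left(m,k \right)} = -24 - 4 k$
$\frac{A{\left(0,-8 \right)} - 279}{380 - 129} = \frac{\left(-24 - -32\right) - 279}{380 - 129} = \frac{\left(-24 + 32\right) - 279}{251} = \left(8 - 279\right) \frac{1}{251} = \left(-271\right) \frac{1}{251} = - \frac{271}{251}$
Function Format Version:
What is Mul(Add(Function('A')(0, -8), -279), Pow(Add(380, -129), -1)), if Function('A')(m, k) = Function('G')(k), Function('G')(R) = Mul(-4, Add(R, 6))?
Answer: Rational(-271, 251) ≈ -1.0797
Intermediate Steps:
Function('G')(R) = Add(-24, Mul(-4, R)) (Function('G')(R) = Mul(-4, Add(6, R)) = Add(-24, Mul(-4, R)))
Function('A')(m, k) = Add(-24, Mul(-4, k))
Mul(Add(Function('A')(0, -8), -279), Pow(Add(380, -129), -1)) = Mul(Add(Add(-24, Mul(-4, -8)), -279), Pow(Add(380, -129), -1)) = Mul(Add(Add(-24, 32), -279), Pow(251, -1)) = Mul(Add(8, -279), Rational(1, 251)) = Mul(-271, Rational(1, 251)) = Rational(-271, 251)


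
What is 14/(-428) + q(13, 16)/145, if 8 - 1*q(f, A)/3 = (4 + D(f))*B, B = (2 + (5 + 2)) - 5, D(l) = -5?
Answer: 6689/31030 ≈ 0.21557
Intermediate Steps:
B = 4 (B = (2 + 7) - 5 = 9 - 5 = 4)
q(f, A) = 36 (q(f, A) = 24 - 3*(4 - 5)*4 = 24 - (-3)*4 = 24 - 3*(-4) = 24 + 12 = 36)
14/(-428) + q(13, 16)/145 = 14/(-428) + 36/145 = 14*(-1/428) + 36*(1/145) = -7/214 + 36/145 = 6689/31030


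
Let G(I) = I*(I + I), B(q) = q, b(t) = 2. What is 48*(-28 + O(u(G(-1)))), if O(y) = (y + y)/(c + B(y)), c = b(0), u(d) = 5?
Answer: -8928/7 ≈ -1275.4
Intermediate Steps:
G(I) = 2*I**2 (G(I) = I*(2*I) = 2*I**2)
c = 2
O(y) = 2*y/(2 + y) (O(y) = (y + y)/(2 + y) = (2*y)/(2 + y) = 2*y/(2 + y))
48*(-28 + O(u(G(-1)))) = 48*(-28 + 2*5/(2 + 5)) = 48*(-28 + 2*5/7) = 48*(-28 + 2*5*(1/7)) = 48*(-28 + 10/7) = 48*(-186/7) = -8928/7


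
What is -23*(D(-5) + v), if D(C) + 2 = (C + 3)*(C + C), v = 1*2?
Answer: -460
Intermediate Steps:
v = 2
D(C) = -2 + 2*C*(3 + C) (D(C) = -2 + (C + 3)*(C + C) = -2 + (3 + C)*(2*C) = -2 + 2*C*(3 + C))
-23*(D(-5) + v) = -23*((-2 + 2*(-5)² + 6*(-5)) + 2) = -23*((-2 + 2*25 - 30) + 2) = -23*((-2 + 50 - 30) + 2) = -23*(18 + 2) = -23*20 = -460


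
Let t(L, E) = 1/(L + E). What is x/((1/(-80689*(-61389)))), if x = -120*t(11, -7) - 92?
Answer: -604316876562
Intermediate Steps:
t(L, E) = 1/(E + L)
x = -122 (x = -120/(-7 + 11) - 92 = -120/4 - 92 = -120*¼ - 92 = -30 - 92 = -122)
x/((1/(-80689*(-61389)))) = -122/(1/(-80689*(-61389))) = -122/((-1/80689*(-1/61389))) = -122/1/4953417021 = -122*4953417021 = -604316876562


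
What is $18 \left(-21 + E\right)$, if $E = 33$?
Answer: $216$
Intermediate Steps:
$18 \left(-21 + E\right) = 18 \left(-21 + 33\right) = 18 \cdot 12 = 216$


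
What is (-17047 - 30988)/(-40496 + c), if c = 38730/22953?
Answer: 367515785/309821986 ≈ 1.1862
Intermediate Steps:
c = 12910/7651 (c = 38730*(1/22953) = 12910/7651 ≈ 1.6874)
(-17047 - 30988)/(-40496 + c) = (-17047 - 30988)/(-40496 + 12910/7651) = -48035/(-309821986/7651) = -48035*(-7651/309821986) = 367515785/309821986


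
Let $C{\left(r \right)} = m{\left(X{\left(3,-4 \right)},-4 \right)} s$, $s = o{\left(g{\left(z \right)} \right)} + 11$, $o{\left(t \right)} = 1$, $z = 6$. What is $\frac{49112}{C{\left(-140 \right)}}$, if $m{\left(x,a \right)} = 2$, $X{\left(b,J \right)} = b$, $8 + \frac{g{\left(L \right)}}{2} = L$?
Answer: $\frac{6139}{3} \approx 2046.3$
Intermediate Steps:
$g{\left(L \right)} = -16 + 2 L$
$s = 12$ ($s = 1 + 11 = 12$)
$C{\left(r \right)} = 24$ ($C{\left(r \right)} = 2 \cdot 12 = 24$)
$\frac{49112}{C{\left(-140 \right)}} = \frac{49112}{24} = 49112 \cdot \frac{1}{24} = \frac{6139}{3}$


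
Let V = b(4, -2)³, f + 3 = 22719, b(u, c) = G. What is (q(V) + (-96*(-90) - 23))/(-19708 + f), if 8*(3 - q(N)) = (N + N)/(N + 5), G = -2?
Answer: 12929/4512 ≈ 2.8655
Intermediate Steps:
b(u, c) = -2
f = 22716 (f = -3 + 22719 = 22716)
V = -8 (V = (-2)³ = -8)
q(N) = 3 - N/(4*(5 + N)) (q(N) = 3 - (N + N)/(8*(N + 5)) = 3 - 2*N/(8*(5 + N)) = 3 - N/(4*(5 + N)))
(q(V) + (-96*(-90) - 23))/(-19708 + f) = ((60 + 11*(-8))/(4*(5 - 8)) + (-96*(-90) - 23))/(-19708 + 22716) = ((¼)*(60 - 88)/(-3) + (8640 - 23))/3008 = ((¼)*(-⅓)*(-28) + 8617)*(1/3008) = (7/3 + 8617)*(1/3008) = (25858/3)*(1/3008) = 12929/4512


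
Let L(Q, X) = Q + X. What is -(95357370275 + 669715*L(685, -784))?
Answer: -95291068490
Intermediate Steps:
-(95357370275 + 669715*L(685, -784)) = -669715/(1/((685 - 784) + 142385)) = -669715/(1/(-99 + 142385)) = -669715/(1/142286) = -669715/1/142286 = -669715*142286 = -95291068490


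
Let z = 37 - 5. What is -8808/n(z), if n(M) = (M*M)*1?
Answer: -1101/128 ≈ -8.6016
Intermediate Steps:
z = 32
n(M) = M² (n(M) = M²*1 = M²)
-8808/n(z) = -8808/(32²) = -8808/1024 = -8808*1/1024 = -1101/128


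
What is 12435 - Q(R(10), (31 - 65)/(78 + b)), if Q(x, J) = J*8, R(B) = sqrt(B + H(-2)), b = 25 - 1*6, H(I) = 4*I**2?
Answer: 1206467/97 ≈ 12438.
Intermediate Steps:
b = 19 (b = 25 - 6 = 19)
R(B) = sqrt(16 + B) (R(B) = sqrt(B + 4*(-2)**2) = sqrt(B + 4*4) = sqrt(B + 16) = sqrt(16 + B))
Q(x, J) = 8*J
12435 - Q(R(10), (31 - 65)/(78 + b)) = 12435 - 8*(31 - 65)/(78 + 19) = 12435 - 8*(-34/97) = 12435 - 8*(-34*1/97) = 12435 - 8*(-34)/97 = 12435 - 1*(-272/97) = 12435 + 272/97 = 1206467/97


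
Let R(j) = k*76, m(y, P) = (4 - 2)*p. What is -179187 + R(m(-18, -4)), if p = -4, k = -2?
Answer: -179339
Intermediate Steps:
m(y, P) = -8 (m(y, P) = (4 - 2)*(-4) = 2*(-4) = -8)
R(j) = -152 (R(j) = -2*76 = -152)
-179187 + R(m(-18, -4)) = -179187 - 152 = -179339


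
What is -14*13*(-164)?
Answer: 29848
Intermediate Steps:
-14*13*(-164) = -182*(-164) = 29848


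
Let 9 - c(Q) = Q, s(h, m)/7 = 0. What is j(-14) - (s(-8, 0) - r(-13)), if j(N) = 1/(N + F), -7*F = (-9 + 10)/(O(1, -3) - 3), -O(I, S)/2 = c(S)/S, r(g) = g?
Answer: -6418/491 ≈ -13.071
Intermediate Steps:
s(h, m) = 0 (s(h, m) = 7*0 = 0)
c(Q) = 9 - Q
O(I, S) = -2*(9 - S)/S
F = -1/35 (F = -(-9 + 10)/(7*((2 - 18/(-3)) - 3)) = -1/(7*((2 - 18*(-1/3)) - 3)) = -1/(7*((2 + 6) - 3)) = -1/(7*(8 - 3)) = -1/(7*5) = -1/7*1/5 = -1/35 ≈ -0.028571)
j(N) = 1/(-1/35 + N) (j(N) = 1/(N - 1/35) = 1/(-1/35 + N))
j(-14) - (s(-8, 0) - r(-13)) = 35/(-1 + 35*(-14)) - (0 - 1*(-13)) = 35/(-1 - 490) - (0 + 13) = 35/(-491) - 1*13 = 35*(-1/491) - 13 = -35/491 - 13 = -6418/491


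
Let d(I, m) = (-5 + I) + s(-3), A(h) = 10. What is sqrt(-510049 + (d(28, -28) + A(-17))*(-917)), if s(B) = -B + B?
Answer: I*sqrt(540310) ≈ 735.06*I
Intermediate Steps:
s(B) = 0
d(I, m) = -5 + I (d(I, m) = (-5 + I) + 0 = -5 + I)
sqrt(-510049 + (d(28, -28) + A(-17))*(-917)) = sqrt(-510049 + ((-5 + 28) + 10)*(-917)) = sqrt(-510049 + (23 + 10)*(-917)) = sqrt(-510049 + 33*(-917)) = sqrt(-510049 - 30261) = sqrt(-540310) = I*sqrt(540310)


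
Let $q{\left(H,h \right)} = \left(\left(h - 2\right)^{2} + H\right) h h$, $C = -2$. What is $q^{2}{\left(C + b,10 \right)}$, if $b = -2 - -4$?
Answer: $40960000$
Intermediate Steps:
$b = 2$ ($b = -2 + 4 = 2$)
$q{\left(H,h \right)} = h^{2} \left(H + \left(-2 + h\right)^{2}\right)$ ($q{\left(H,h \right)} = \left(\left(-2 + h\right)^{2} + H\right) h h = \left(H + \left(-2 + h\right)^{2}\right) h h = h \left(H + \left(-2 + h\right)^{2}\right) h = h^{2} \left(H + \left(-2 + h\right)^{2}\right)$)
$q^{2}{\left(C + b,10 \right)} = \left(10^{2} \left(\left(-2 + 2\right) + \left(-2 + 10\right)^{2}\right)\right)^{2} = \left(100 \left(0 + 8^{2}\right)\right)^{2} = \left(100 \left(0 + 64\right)\right)^{2} = \left(100 \cdot 64\right)^{2} = 6400^{2} = 40960000$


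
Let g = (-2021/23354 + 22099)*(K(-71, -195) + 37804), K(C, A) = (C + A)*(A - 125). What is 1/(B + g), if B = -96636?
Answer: 11677/31719288393978 ≈ 3.6814e-10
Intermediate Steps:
K(C, A) = (-125 + A)*(A + C) (K(C, A) = (A + C)*(-125 + A) = (-125 + A)*(A + C))
g = 31720416812550/11677 (g = (-2021/23354 + 22099)*(((-195)² - 125*(-195) - 125*(-71) - 195*(-71)) + 37804) = (-2021*1/23354 + 22099)*((38025 + 24375 + 8875 + 13845) + 37804) = (-2021/23354 + 22099)*(85120 + 37804) = (516098025/23354)*122924 = 31720416812550/11677 ≈ 2.7165e+9)
1/(B + g) = 1/(-96636 + 31720416812550/11677) = 1/(31719288393978/11677) = 11677/31719288393978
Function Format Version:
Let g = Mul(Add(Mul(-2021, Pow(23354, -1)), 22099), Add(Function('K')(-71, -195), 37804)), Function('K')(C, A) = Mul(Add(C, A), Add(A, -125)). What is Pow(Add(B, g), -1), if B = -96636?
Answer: Rational(11677, 31719288393978) ≈ 3.6814e-10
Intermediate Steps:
Function('K')(C, A) = Mul(Add(-125, A), Add(A, C)) (Function('K')(C, A) = Mul(Add(A, C), Add(-125, A)) = Mul(Add(-125, A), Add(A, C)))
g = Rational(31720416812550, 11677) (g = Mul(Add(Mul(-2021, Pow(23354, -1)), 22099), Add(Add(Pow(-195, 2), Mul(-125, -195), Mul(-125, -71), Mul(-195, -71)), 37804)) = Mul(Add(Mul(-2021, Rational(1, 23354)), 22099), Add(Add(38025, 24375, 8875, 13845), 37804)) = Mul(Add(Rational(-2021, 23354), 22099), Add(85120, 37804)) = Mul(Rational(516098025, 23354), 122924) = Rational(31720416812550, 11677) ≈ 2.7165e+9)
Pow(Add(B, g), -1) = Pow(Add(-96636, Rational(31720416812550, 11677)), -1) = Pow(Rational(31719288393978, 11677), -1) = Rational(11677, 31719288393978)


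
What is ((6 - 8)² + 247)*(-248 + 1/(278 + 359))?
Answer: -39651725/637 ≈ -62248.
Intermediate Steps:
((6 - 8)² + 247)*(-248 + 1/(278 + 359)) = ((-2)² + 247)*(-248 + 1/637) = (4 + 247)*(-248 + 1/637) = 251*(-157975/637) = -39651725/637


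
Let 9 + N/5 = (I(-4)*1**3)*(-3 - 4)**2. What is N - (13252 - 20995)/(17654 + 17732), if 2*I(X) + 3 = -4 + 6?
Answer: -2959706/17693 ≈ -167.28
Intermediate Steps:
I(X) = -1/2 (I(X) = -3/2 + (-4 + 6)/2 = -3/2 + (1/2)*2 = -3/2 + 1 = -1/2)
N = -335/2 (N = -45 + 5*((-1/2*1**3)*(-3 - 4)**2) = -45 + 5*(-1/2*1*(-7)**2) = -45 + 5*(-1/2*49) = -45 + 5*(-49/2) = -45 - 245/2 = -335/2 ≈ -167.50)
N - (13252 - 20995)/(17654 + 17732) = -335/2 - (13252 - 20995)/(17654 + 17732) = -335/2 - (-7743)/35386 = -335/2 - 1*(-7743/35386) = -335/2 + 7743/35386 = -2959706/17693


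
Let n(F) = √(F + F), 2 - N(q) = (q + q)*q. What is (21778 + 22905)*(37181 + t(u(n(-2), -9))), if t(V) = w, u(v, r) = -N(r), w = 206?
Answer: 1670563321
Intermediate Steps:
N(q) = 2 - 2*q² (N(q) = 2 - (q + q)*q = 2 - 2*q*q = 2 - 2*q²)
n(F) = √2*√F (n(F) = √(2*F) = √2*√F)
u(v, r) = -2 + 2*r² (u(v, r) = -(2 - 2*r²) = -2 + 2*r²)
t(V) = 206
(21778 + 22905)*(37181 + t(u(n(-2), -9))) = (21778 + 22905)*(37181 + 206) = 44683*37387 = 1670563321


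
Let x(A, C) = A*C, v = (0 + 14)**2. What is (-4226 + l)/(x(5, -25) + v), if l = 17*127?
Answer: -2067/71 ≈ -29.113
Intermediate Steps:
l = 2159
v = 196 (v = 14**2 = 196)
(-4226 + l)/(x(5, -25) + v) = (-4226 + 2159)/(5*(-25) + 196) = -2067/(-125 + 196) = -2067/71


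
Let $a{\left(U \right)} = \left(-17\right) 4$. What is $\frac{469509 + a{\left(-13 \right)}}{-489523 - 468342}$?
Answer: $- \frac{469441}{957865} \approx -0.49009$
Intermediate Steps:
$a{\left(U \right)} = -68$
$\frac{469509 + a{\left(-13 \right)}}{-489523 - 468342} = \frac{469509 - 68}{-489523 - 468342} = \frac{469441}{-957865} = 469441 \left(- \frac{1}{957865}\right) = - \frac{469441}{957865}$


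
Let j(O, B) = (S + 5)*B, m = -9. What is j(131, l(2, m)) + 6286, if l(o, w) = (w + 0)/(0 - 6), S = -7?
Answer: 6283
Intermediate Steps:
l(o, w) = -w/6 (l(o, w) = w/(-6) = w*(-⅙) = -w/6)
j(O, B) = -2*B (j(O, B) = (-7 + 5)*B = -2*B)
j(131, l(2, m)) + 6286 = -(-1)*(-9)/3 + 6286 = -2*3/2 + 6286 = -3 + 6286 = 6283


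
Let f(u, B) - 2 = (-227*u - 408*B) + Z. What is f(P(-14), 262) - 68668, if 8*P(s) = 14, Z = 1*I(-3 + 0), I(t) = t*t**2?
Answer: -703945/4 ≈ -1.7599e+5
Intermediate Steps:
I(t) = t**3
Z = -27 (Z = 1*(-3 + 0)**3 = 1*(-3)**3 = 1*(-27) = -27)
P(s) = 7/4 (P(s) = (1/8)*14 = 7/4)
f(u, B) = -25 - 408*B - 227*u (f(u, B) = 2 + ((-227*u - 408*B) - 27) = 2 + ((-408*B - 227*u) - 27) = 2 + (-27 - 408*B - 227*u) = -25 - 408*B - 227*u)
f(P(-14), 262) - 68668 = (-25 - 408*262 - 227*7/4) - 68668 = (-25 - 106896 - 1589/4) - 68668 = -429273/4 - 68668 = -703945/4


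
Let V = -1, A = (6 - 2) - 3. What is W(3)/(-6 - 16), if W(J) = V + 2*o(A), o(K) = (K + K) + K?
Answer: -5/22 ≈ -0.22727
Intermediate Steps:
A = 1 (A = 4 - 3 = 1)
o(K) = 3*K (o(K) = 2*K + K = 3*K)
W(J) = 5 (W(J) = -1 + 2*(3*1) = -1 + 2*3 = -1 + 6 = 5)
W(3)/(-6 - 16) = 5/(-6 - 16) = 5/(-22) = -1/22*5 = -5/22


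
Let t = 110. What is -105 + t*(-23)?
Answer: -2635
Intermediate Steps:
-105 + t*(-23) = -105 + 110*(-23) = -105 - 2530 = -2635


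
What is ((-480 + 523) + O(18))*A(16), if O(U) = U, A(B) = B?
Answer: 976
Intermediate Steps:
((-480 + 523) + O(18))*A(16) = ((-480 + 523) + 18)*16 = (43 + 18)*16 = 61*16 = 976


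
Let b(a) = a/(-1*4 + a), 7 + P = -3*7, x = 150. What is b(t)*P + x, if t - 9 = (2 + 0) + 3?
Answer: 554/5 ≈ 110.80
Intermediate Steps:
P = -28 (P = -7 - 3*7 = -7 - 21 = -28)
t = 14 (t = 9 + ((2 + 0) + 3) = 9 + (2 + 3) = 9 + 5 = 14)
b(a) = a/(-4 + a)
b(t)*P + x = (14/(-4 + 14))*(-28) + 150 = (14/10)*(-28) + 150 = (14*(1/10))*(-28) + 150 = (7/5)*(-28) + 150 = -196/5 + 150 = 554/5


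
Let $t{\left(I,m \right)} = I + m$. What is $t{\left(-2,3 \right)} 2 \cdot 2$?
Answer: $4$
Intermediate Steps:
$t{\left(-2,3 \right)} 2 \cdot 2 = \left(-2 + 3\right) 2 \cdot 2 = 1 \cdot 2 \cdot 2 = 2 \cdot 2 = 4$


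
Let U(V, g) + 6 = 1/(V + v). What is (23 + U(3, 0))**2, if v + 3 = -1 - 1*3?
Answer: 4489/16 ≈ 280.56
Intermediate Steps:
v = -7 (v = -3 + (-1 - 1*3) = -3 + (-1 - 3) = -3 - 4 = -7)
U(V, g) = -6 + 1/(-7 + V) (U(V, g) = -6 + 1/(V - 7) = -6 + 1/(-7 + V))
(23 + U(3, 0))**2 = (23 + (43 - 6*3)/(-7 + 3))**2 = (23 + (43 - 18)/(-4))**2 = (23 - 1/4*25)**2 = (23 - 25/4)**2 = (67/4)**2 = 4489/16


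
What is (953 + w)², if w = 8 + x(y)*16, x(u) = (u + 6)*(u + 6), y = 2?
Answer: 3940225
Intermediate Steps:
x(u) = (6 + u)² (x(u) = (6 + u)*(6 + u) = (6 + u)²)
w = 1032 (w = 8 + (6 + 2)²*16 = 8 + 8²*16 = 8 + 64*16 = 8 + 1024 = 1032)
(953 + w)² = (953 + 1032)² = 1985² = 3940225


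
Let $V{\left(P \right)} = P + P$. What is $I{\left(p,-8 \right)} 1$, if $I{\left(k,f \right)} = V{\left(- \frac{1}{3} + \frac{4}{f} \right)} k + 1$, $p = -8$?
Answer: $\frac{43}{3} \approx 14.333$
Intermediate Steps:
$V{\left(P \right)} = 2 P$
$I{\left(k,f \right)} = 1 + k \left(- \frac{2}{3} + \frac{8}{f}\right)$ ($I{\left(k,f \right)} = 2 \left(- \frac{1}{3} + \frac{4}{f}\right) k + 1 = \left(- \frac{2}{3} + \frac{8}{f}\right) k + 1 = k \left(- \frac{2}{3} + \frac{8}{f}\right) + 1 = 1 + k \left(- \frac{2}{3} + \frac{8}{f}\right)$)
$I{\left(p,-8 \right)} 1 = \frac{-8 - - \frac{16 \left(-12 - 8\right)}{3}}{-8} \cdot 1 = - \frac{-8 - \left(- \frac{16}{3}\right) \left(-20\right)}{8} \cdot 1 = - \frac{-8 - \frac{320}{3}}{8} \cdot 1 = \left(- \frac{1}{8}\right) \left(- \frac{344}{3}\right) 1 = \frac{43}{3} \cdot 1 = \frac{43}{3}$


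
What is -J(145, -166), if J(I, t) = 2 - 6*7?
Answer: 40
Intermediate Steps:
J(I, t) = -40 (J(I, t) = 2 - 42 = -40)
-J(145, -166) = -1*(-40) = 40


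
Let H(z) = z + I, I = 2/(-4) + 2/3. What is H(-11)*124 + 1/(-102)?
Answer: -137021/102 ≈ -1343.3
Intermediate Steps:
I = ⅙ (I = 2*(-¼) + 2*(⅓) = -½ + ⅔ = ⅙ ≈ 0.16667)
H(z) = ⅙ + z (H(z) = z + ⅙ = ⅙ + z)
H(-11)*124 + 1/(-102) = (⅙ - 11)*124 + 1/(-102) = -65/6*124 - 1/102 = -4030/3 - 1/102 = -137021/102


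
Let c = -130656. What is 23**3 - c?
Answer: 142823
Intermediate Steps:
23**3 - c = 23**3 - 1*(-130656) = 12167 + 130656 = 142823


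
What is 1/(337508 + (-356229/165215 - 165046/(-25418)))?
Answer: 2099717435/708680538775064 ≈ 2.9629e-6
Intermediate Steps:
1/(337508 + (-356229/165215 - 165046/(-25418))) = 1/(337508 + (-356229*1/165215 - 165046*(-1/25418))) = 1/(337508 + (-356229/165215 + 82523/12709)) = 1/(337508 + 9106723084/2099717435) = 1/(708680538775064/2099717435) = 2099717435/708680538775064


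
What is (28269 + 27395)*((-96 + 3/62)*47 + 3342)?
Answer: -2015008968/31 ≈ -6.5000e+7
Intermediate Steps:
(28269 + 27395)*((-96 + 3/62)*47 + 3342) = 55664*((-96 + 3*(1/62))*47 + 3342) = 55664*((-96 + 3/62)*47 + 3342) = 55664*(-5949/62*47 + 3342) = 55664*(-279603/62 + 3342) = 55664*(-72399/62) = -2015008968/31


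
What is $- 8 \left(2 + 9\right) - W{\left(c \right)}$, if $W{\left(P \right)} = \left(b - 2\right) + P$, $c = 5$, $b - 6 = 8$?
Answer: $-105$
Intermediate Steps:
$b = 14$ ($b = 6 + 8 = 14$)
$W{\left(P \right)} = 12 + P$ ($W{\left(P \right)} = \left(14 - 2\right) + P = 12 + P$)
$- 8 \left(2 + 9\right) - W{\left(c \right)} = - 8 \left(2 + 9\right) - \left(12 + 5\right) = \left(-8\right) 11 - 17 = -88 - 17 = -105$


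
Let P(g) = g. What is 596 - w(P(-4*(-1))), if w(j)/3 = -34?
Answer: 698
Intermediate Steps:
w(j) = -102 (w(j) = 3*(-34) = -102)
596 - w(P(-4*(-1))) = 596 - 1*(-102) = 596 + 102 = 698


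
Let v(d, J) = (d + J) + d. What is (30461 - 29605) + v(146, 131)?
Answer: 1279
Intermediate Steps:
v(d, J) = J + 2*d (v(d, J) = (J + d) + d = J + 2*d)
(30461 - 29605) + v(146, 131) = (30461 - 29605) + (131 + 2*146) = 856 + (131 + 292) = 856 + 423 = 1279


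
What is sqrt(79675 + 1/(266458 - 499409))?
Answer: 6*sqrt(120101582419909)/232951 ≈ 282.27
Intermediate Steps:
sqrt(79675 + 1/(266458 - 499409)) = sqrt(79675 + 1/(-232951)) = sqrt(79675 - 1/232951) = sqrt(18560370924/232951) = 6*sqrt(120101582419909)/232951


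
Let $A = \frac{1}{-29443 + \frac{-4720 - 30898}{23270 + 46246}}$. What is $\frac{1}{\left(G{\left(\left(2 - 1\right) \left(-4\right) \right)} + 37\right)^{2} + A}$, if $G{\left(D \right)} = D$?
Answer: $\frac{1023397603}{1114479954909} \approx 0.00091827$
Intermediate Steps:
$A = - \frac{34758}{1023397603}$ ($A = \frac{1}{-29443 - \frac{35618}{69516}} = \frac{1}{-29443 - \frac{17809}{34758}} = \frac{1}{- \frac{1023397603}{34758}} = - \frac{34758}{1023397603} \approx -3.3963 \cdot 10^{-5}$)
$\frac{1}{\left(G{\left(\left(2 - 1\right) \left(-4\right) \right)} + 37\right)^{2} + A} = \frac{1}{\left(\left(2 - 1\right) \left(-4\right) + 37\right)^{2} - \frac{34758}{1023397603}} = \frac{1}{\left(1 \left(-4\right) + 37\right)^{2} - \frac{34758}{1023397603}} = \frac{1}{\left(-4 + 37\right)^{2} - \frac{34758}{1023397603}} = \frac{1}{33^{2} - \frac{34758}{1023397603}} = \frac{1}{1089 - \frac{34758}{1023397603}} = \frac{1}{\frac{1114479954909}{1023397603}} = \frac{1023397603}{1114479954909}$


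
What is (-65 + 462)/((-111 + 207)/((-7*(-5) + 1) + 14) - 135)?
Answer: -9925/3327 ≈ -2.9832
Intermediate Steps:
(-65 + 462)/((-111 + 207)/((-7*(-5) + 1) + 14) - 135) = 397/(96/((35 + 1) + 14) - 135) = 397/(96/(36 + 14) - 135) = 397/(96/50 - 135) = 397/(96*(1/50) - 135) = 397/(48/25 - 135) = 397/(-3327/25) = 397*(-25/3327) = -9925/3327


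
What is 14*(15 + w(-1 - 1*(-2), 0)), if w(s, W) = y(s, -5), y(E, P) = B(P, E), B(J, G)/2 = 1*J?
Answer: 70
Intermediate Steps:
B(J, G) = 2*J (B(J, G) = 2*(1*J) = 2*J)
y(E, P) = 2*P
w(s, W) = -10 (w(s, W) = 2*(-5) = -10)
14*(15 + w(-1 - 1*(-2), 0)) = 14*(15 - 10) = 14*5 = 70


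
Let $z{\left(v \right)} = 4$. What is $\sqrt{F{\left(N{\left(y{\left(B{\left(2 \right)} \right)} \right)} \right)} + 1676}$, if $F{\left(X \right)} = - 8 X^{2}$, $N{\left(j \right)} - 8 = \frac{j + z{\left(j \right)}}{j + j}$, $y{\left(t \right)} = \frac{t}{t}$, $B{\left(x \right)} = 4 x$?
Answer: $\sqrt{794} \approx 28.178$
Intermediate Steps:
$y{\left(t \right)} = 1$
$N{\left(j \right)} = 8 + \frac{4 + j}{2 j}$ ($N{\left(j \right)} = 8 + \frac{j + 4}{j + j} = 8 + \frac{4 + j}{2 j}$)
$\sqrt{F{\left(N{\left(y{\left(B{\left(2 \right)} \right)} \right)} \right)} + 1676} = \sqrt{- 8 \left(\frac{17}{2} + \frac{2}{1}\right)^{2} + 1676} = \sqrt{- 8 \left(\frac{17}{2} + 2 \cdot 1\right)^{2} + 1676} = \sqrt{- 8 \left(\frac{17}{2} + 2\right)^{2} + 1676} = \sqrt{- 8 \left(\frac{21}{2}\right)^{2} + 1676} = \sqrt{\left(-8\right) \frac{441}{4} + 1676} = \sqrt{-882 + 1676} = \sqrt{794}$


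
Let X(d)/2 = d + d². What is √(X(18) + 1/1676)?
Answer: √480335315/838 ≈ 26.153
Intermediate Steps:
X(d) = 2*d + 2*d² (X(d) = 2*(d + d²) = 2*d + 2*d²)
√(X(18) + 1/1676) = √(2*18*(1 + 18) + 1/1676) = √(2*18*19 + 1/1676) = √(684 + 1/1676) = √(1146385/1676) = √480335315/838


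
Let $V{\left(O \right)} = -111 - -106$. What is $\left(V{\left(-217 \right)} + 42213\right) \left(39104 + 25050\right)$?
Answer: $2707812032$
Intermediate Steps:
$V{\left(O \right)} = -5$ ($V{\left(O \right)} = -111 + 106 = -5$)
$\left(V{\left(-217 \right)} + 42213\right) \left(39104 + 25050\right) = \left(-5 + 42213\right) \left(39104 + 25050\right) = 42208 \cdot 64154 = 2707812032$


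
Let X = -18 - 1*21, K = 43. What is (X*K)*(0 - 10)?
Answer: 16770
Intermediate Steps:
X = -39 (X = -18 - 21 = -39)
(X*K)*(0 - 10) = (-39*43)*(0 - 10) = -1677*(-10) = 16770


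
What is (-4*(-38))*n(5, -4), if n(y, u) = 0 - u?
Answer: 608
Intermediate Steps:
n(y, u) = -u
(-4*(-38))*n(5, -4) = (-4*(-38))*(-1*(-4)) = 152*4 = 608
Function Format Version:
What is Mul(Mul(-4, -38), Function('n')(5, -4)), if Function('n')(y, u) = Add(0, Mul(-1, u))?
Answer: 608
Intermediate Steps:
Function('n')(y, u) = Mul(-1, u)
Mul(Mul(-4, -38), Function('n')(5, -4)) = Mul(Mul(-4, -38), Mul(-1, -4)) = Mul(152, 4) = 608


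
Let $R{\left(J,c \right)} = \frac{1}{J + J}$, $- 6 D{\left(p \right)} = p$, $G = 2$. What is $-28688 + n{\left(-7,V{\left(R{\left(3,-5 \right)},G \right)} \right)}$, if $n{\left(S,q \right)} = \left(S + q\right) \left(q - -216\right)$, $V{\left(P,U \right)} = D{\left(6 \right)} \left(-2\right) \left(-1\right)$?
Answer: $-30614$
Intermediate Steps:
$D{\left(p \right)} = - \frac{p}{6}$
$R{\left(J,c \right)} = \frac{1}{2 J}$
$V{\left(P,U \right)} = -2$ ($V{\left(P,U \right)} = \left(- \frac{1}{6}\right) 6 \left(-2\right) \left(-1\right) = \left(-1\right) \left(-2\right) \left(-1\right) = 2 \left(-1\right) = -2$)
$n{\left(S,q \right)} = \left(216 + q\right) \left(S + q\right)$ ($n{\left(S,q \right)} = \left(S + q\right) \left(q + 216\right) = \left(S + q\right) \left(216 + q\right) = \left(216 + q\right) \left(S + q\right)$)
$-28688 + n{\left(-7,V{\left(R{\left(3,-5 \right)},G \right)} \right)} = -28688 + \left(\left(-2\right)^{2} + 216 \left(-7\right) + 216 \left(-2\right) - -14\right) = -28688 + \left(4 - 1512 - 432 + 14\right) = -28688 - 1926 = -30614$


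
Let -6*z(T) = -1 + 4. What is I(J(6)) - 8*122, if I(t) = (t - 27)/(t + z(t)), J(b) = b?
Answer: -10778/11 ≈ -979.82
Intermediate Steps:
z(T) = -½ (z(T) = -(-1 + 4)/6 = -⅙*3 = -½)
I(t) = (-27 + t)/(-½ + t) (I(t) = (t - 27)/(t - ½) = (-27 + t)/(-½ + t))
I(J(6)) - 8*122 = 2*(-27 + 6)/(-1 + 2*6) - 8*122 = 2*(-21)/(-1 + 12) - 976 = 2*(-21)/11 - 976 = 2*(1/11)*(-21) - 976 = -42/11 - 976 = -10778/11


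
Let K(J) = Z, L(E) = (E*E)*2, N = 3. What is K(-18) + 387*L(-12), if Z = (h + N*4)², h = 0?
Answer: 111600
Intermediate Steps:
L(E) = 2*E² (L(E) = E²*2 = 2*E²)
Z = 144 (Z = (0 + 3*4)² = (0 + 12)² = 12² = 144)
K(J) = 144
K(-18) + 387*L(-12) = 144 + 387*(2*(-12)²) = 144 + 387*(2*144) = 144 + 387*288 = 144 + 111456 = 111600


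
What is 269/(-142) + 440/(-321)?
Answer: -148829/45582 ≈ -3.2651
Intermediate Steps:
269/(-142) + 440/(-321) = 269*(-1/142) + 440*(-1/321) = -269/142 - 440/321 = -148829/45582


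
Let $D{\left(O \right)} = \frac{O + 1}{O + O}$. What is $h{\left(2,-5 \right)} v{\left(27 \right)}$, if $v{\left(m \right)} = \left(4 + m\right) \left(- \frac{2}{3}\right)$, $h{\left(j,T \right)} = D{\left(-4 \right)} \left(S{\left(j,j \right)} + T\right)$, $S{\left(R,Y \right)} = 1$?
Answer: $31$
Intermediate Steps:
$D{\left(O \right)} = \frac{1 + O}{2 O}$
$h{\left(j,T \right)} = \frac{3}{8} + \frac{3 T}{8}$ ($h{\left(j,T \right)} = \frac{1 - 4}{2 \left(-4\right)} \left(1 + T\right) = \frac{1}{2} \left(- \frac{1}{4}\right) \left(-3\right) \left(1 + T\right) = \frac{3 \left(1 + T\right)}{8} = \frac{3}{8} + \frac{3 T}{8}$)
$v{\left(m \right)} = - \frac{8}{3} - \frac{2 m}{3}$ ($v{\left(m \right)} = \left(4 + m\right) \left(\left(-2\right) \frac{1}{3}\right) = \left(4 + m\right) \left(- \frac{2}{3}\right) = - \frac{8}{3} - \frac{2 m}{3}$)
$h{\left(2,-5 \right)} v{\left(27 \right)} = \left(\frac{3}{8} + \frac{3}{8} \left(-5\right)\right) \left(- \frac{8}{3} - 18\right) = \left(\frac{3}{8} - \frac{15}{8}\right) \left(- \frac{8}{3} - 18\right) = \left(- \frac{3}{2}\right) \left(- \frac{62}{3}\right) = 31$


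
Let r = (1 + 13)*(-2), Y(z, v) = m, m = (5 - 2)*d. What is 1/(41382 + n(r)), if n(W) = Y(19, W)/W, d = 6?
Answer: 14/579339 ≈ 2.4165e-5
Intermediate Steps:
m = 18 (m = (5 - 2)*6 = 3*6 = 18)
Y(z, v) = 18
r = -28 (r = 14*(-2) = -28)
n(W) = 18/W
1/(41382 + n(r)) = 1/(41382 + 18/(-28)) = 1/(41382 + 18*(-1/28)) = 1/(41382 - 9/14) = 1/(579339/14) = 14/579339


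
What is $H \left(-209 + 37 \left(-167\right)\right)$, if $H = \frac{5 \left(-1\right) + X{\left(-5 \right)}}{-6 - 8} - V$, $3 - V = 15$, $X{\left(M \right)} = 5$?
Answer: $-76656$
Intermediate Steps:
$V = -12$ ($V = 3 - 15 = -12$)
$H = 12$ ($H = \frac{5 \left(-1\right) + 5}{-6 - 8} - -12 = \frac{-5 + 5}{-14} + 12 = 0 \left(- \frac{1}{14}\right) + 12 = 0 + 12 = 12$)
$H \left(-209 + 37 \left(-167\right)\right) = 12 \left(-209 + 37 \left(-167\right)\right) = 12 \left(-209 - 6179\right) = 12 \left(-6388\right) = -76656$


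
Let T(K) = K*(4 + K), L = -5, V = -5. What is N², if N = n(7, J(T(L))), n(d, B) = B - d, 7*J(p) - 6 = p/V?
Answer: 1936/49 ≈ 39.510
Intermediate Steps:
J(p) = 6/7 - p/35 (J(p) = 6/7 + (p/(-5))/7 = 6/7 + (p*(-⅕))/7 = 6/7 + (-p/5)/7 = 6/7 - p/35)
N = -44/7 (N = (6/7 - (-1)*(4 - 5)/7) - 1*7 = (6/7 - (-1)*(-1)/7) - 7 = (6/7 - 1/35*5) - 7 = (6/7 - ⅐) - 7 = 5/7 - 7 = -44/7 ≈ -6.2857)
N² = (-44/7)² = 1936/49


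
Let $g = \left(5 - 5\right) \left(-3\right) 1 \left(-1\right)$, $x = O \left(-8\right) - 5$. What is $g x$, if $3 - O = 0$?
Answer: $0$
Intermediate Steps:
$O = 3$ ($O = 3 - 0 = 3 + 0 = 3$)
$x = -29$ ($x = 3 \left(-8\right) - 5 = -24 - 5 = -29$)
$g = 0$ ($g = 0 \left(\left(-3\right) \left(-1\right)\right) = 0 \cdot 3 = 0$)
$g x = 0 \left(-29\right) = 0$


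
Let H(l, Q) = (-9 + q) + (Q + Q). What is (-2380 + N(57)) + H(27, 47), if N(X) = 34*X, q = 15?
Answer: -342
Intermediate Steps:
H(l, Q) = 6 + 2*Q (H(l, Q) = (-9 + 15) + (Q + Q) = 6 + 2*Q)
(-2380 + N(57)) + H(27, 47) = (-2380 + 34*57) + (6 + 2*47) = (-2380 + 1938) + (6 + 94) = -442 + 100 = -342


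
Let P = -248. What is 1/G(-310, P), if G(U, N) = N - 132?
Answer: -1/380 ≈ -0.0026316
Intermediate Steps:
G(U, N) = -132 + N
1/G(-310, P) = 1/(-132 - 248) = 1/(-380) = -1/380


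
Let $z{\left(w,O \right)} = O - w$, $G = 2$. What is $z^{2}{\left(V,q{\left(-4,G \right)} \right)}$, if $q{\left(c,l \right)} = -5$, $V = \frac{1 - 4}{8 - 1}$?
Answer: $\frac{1024}{49} \approx 20.898$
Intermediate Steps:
$V = - \frac{3}{7} \approx -0.42857$
$z^{2}{\left(V,q{\left(-4,G \right)} \right)} = \left(-5 - - \frac{3}{7}\right)^{2} = \left(-5 + \frac{3}{7}\right)^{2} = \left(- \frac{32}{7}\right)^{2} = \frac{1024}{49}$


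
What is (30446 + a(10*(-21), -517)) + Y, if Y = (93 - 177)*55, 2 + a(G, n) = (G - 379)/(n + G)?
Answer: 18774637/727 ≈ 25825.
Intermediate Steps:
a(G, n) = -2 + (-379 + G)/(G + n) (a(G, n) = -2 + (G - 379)/(n + G) = -2 + (-379 + G)/(G + n))
Y = -4620 (Y = -84*55 = -4620)
(30446 + a(10*(-21), -517)) + Y = (30446 + (-379 - 10*(-21) - 2*(-517))/(10*(-21) - 517)) - 4620 = (30446 + (-379 - 1*(-210) + 1034)/(-210 - 517)) - 4620 = (30446 + (-379 + 210 + 1034)/(-727)) - 4620 = (30446 - 1/727*865) - 4620 = (30446 - 865/727) - 4620 = 22133377/727 - 4620 = 18774637/727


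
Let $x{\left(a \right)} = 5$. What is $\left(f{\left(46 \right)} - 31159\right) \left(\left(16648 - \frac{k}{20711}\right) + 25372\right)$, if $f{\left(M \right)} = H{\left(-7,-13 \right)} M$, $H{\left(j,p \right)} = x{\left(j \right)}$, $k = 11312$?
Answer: $- \frac{26916423339532}{20711} \approx -1.2996 \cdot 10^{9}$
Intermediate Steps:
$H{\left(j,p \right)} = 5$
$f{\left(M \right)} = 5 M$
$\left(f{\left(46 \right)} - 31159\right) \left(\left(16648 - \frac{k}{20711}\right) + 25372\right) = \left(5 \cdot 46 - 31159\right) \left(\left(16648 - \frac{11312}{20711}\right) + 25372\right) = \left(230 - 31159\right) \left(\left(16648 - 11312 \cdot \frac{1}{20711}\right) + 25372\right) = - 30929 \left(\left(16648 - \frac{11312}{20711}\right) + 25372\right) = - 30929 \left(\frac{344785416}{20711} + 25372\right) = \left(-30929\right) \frac{870264908}{20711} = - \frac{26916423339532}{20711}$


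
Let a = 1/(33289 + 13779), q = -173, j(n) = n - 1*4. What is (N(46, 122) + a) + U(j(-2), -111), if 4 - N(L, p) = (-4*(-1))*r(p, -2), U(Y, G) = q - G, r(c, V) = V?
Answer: -2353399/47068 ≈ -50.000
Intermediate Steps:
j(n) = -4 + n (j(n) = n - 4 = -4 + n)
U(Y, G) = -173 - G
N(L, p) = 12 (N(L, p) = 4 - (-4*(-1))*(-2) = 4 - 4*(-2) = 4 - 1*(-8) = 4 + 8 = 12)
a = 1/47068 ≈ 2.1246e-5
(N(46, 122) + a) + U(j(-2), -111) = (12 + 1/47068) + (-173 - 1*(-111)) = 564817/47068 + (-173 + 111) = 564817/47068 - 62 = -2353399/47068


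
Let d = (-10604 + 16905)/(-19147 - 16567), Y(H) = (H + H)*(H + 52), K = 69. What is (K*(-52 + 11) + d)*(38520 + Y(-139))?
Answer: -452563566153/2551 ≈ -1.7741e+8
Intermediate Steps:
Y(H) = 2*H*(52 + H) (Y(H) = (2*H)*(52 + H) = 2*H*(52 + H))
d = -6301/35714 (d = 6301/(-35714) = 6301*(-1/35714) = -6301/35714 ≈ -0.17643)
(K*(-52 + 11) + d)*(38520 + Y(-139)) = (69*(-52 + 11) - 6301/35714)*(38520 + 2*(-139)*(52 - 139)) = (69*(-41) - 6301/35714)*(38520 + 2*(-139)*(-87)) = (-2829 - 6301/35714)*(38520 + 24186) = -101041207/35714*62706 = -452563566153/2551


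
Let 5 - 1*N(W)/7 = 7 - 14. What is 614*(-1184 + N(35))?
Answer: -675400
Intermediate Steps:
N(W) = 84 (N(W) = 35 - 7*(7 - 14) = 35 - 7*(-7) = 35 + 49 = 84)
614*(-1184 + N(35)) = 614*(-1184 + 84) = 614*(-1100) = -675400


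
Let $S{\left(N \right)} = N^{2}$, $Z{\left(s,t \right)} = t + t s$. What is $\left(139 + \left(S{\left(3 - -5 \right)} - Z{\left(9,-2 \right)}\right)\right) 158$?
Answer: $35234$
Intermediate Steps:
$Z{\left(s,t \right)} = t + s t$
$\left(139 + \left(S{\left(3 - -5 \right)} - Z{\left(9,-2 \right)}\right)\right) 158 = \left(139 - \left(- \left(3 - -5\right)^{2} - 2 \left(1 + 9\right)\right)\right) 158 = \left(139 - \left(-20 - \left(3 + 5\right)^{2}\right)\right) 158 = \left(139 - \left(-20 - 8^{2}\right)\right) 158 = \left(139 + \left(64 + 20\right)\right) 158 = \left(139 + 84\right) 158 = 223 \cdot 158 = 35234$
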